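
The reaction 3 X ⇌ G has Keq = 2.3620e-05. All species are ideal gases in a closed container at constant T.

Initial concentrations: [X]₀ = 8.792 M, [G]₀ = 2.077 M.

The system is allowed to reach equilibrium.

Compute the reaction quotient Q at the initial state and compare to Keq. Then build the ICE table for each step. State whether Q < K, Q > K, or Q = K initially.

Q₀ = 0.003056; Q > K (proceeds reverse)

Q₀ = 0.003056 vs Keq = 2.3620e-05 ⇒ Q>K, reverse
Step 1:
                   X          G
  Initial      8.792      2.077
  Change       6.002     -2.001
  Equil        14.79    0.07647
  solve Keq expr → x = -2.001; check Q = 2.3620e-05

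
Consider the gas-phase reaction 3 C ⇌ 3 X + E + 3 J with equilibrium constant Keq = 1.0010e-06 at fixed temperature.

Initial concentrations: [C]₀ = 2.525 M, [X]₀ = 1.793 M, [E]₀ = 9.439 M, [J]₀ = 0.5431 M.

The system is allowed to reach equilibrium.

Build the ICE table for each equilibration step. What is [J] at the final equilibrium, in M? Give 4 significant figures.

Q₀ = 0.5414 vs Keq = 1.0010e-06 ⇒ Q>K, reverse
Step 1:
                    C           X           E           J
  Initial       2.525       1.793       9.439      0.5431
  Change       0.5316     -0.5316     -0.1772     -0.5316
  Equil         3.057       1.261       9.262     0.01154
  solve Keq expr → x = -0.1772; check Q = 1.0010e-06

[J]_eq = 0.01154 M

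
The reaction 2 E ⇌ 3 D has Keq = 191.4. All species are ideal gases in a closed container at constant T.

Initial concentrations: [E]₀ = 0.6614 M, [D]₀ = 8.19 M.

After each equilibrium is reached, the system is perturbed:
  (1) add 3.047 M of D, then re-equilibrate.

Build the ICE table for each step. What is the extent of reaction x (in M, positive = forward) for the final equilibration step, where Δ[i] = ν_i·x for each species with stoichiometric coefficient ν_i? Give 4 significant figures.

x = -0.3221 M

Q₀ = 1256 vs Keq = 191.4 ⇒ Q>K, reverse
Step 1:
                   E          D
  init        0.6614       8.19
  Δ           0.7123     -1.068
  eq           1.374      7.122
  solve Keq expr → x = -0.3561; check Q = 191.4
Then add 3.047 M of D.
Step 2:
                   E          D
  init         1.374      10.17
  Δ           0.6441    -0.9662
  eq           2.018      9.202
  solve Keq expr → x = -0.3221; check Q = 191.4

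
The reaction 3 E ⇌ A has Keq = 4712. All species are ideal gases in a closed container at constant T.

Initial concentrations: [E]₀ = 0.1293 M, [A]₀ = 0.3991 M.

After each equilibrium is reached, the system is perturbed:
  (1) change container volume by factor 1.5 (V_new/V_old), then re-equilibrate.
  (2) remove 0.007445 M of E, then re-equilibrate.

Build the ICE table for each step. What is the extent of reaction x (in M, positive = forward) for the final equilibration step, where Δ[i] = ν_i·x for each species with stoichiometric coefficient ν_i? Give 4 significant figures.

Q₀ = 184.6 vs Keq = 4712 ⇒ Q<K, forward
Step 1:
                  E         A
  init       0.1293    0.3991
  Δ        -0.08438   0.02813
  eq        0.04492    0.4272
  solve Keq expr → x = 0.02813; check Q = 4712
Then change container volume by factor 1.5 (V_new/V_old).
Step 2:
                  E         A
  init      0.02995    0.2848
  Δ        0.009155 -0.003052
  eq         0.0391    0.2818
  solve Keq expr → x = -0.003052; check Q = 4712
Then remove 0.007445 M of E.
Step 3:
                  E         A
  init      0.03166    0.2818
  Δ        0.007332 -0.002444
  eq        0.03899    0.2793
  solve Keq expr → x = -0.002444; check Q = 4712

x = -0.002444 M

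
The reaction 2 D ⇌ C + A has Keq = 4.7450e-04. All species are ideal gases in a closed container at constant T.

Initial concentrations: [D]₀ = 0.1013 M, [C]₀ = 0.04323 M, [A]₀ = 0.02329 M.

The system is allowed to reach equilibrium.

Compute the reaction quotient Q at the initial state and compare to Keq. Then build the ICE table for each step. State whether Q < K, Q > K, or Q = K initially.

Q₀ = 0.09812; Q > K (proceeds reverse)

Q₀ = 0.09812 vs Keq = 4.7450e-04 ⇒ Q>K, reverse
Step 1:
                    D           C           A
  I            0.1013     0.04323     0.02329
  C           0.04558    -0.02279    -0.02279
  E            0.1469     0.02044  5.0079e-04
  solve Keq expr → x = -0.02279; check Q = 4.7450e-04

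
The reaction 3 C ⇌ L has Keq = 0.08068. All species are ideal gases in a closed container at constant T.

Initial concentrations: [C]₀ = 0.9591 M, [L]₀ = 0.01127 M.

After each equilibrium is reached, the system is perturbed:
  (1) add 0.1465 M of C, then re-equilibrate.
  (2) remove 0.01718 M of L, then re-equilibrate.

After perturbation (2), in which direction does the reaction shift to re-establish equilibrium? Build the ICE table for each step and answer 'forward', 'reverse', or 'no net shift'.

Q₀ = 0.01277 vs Keq = 0.08068 ⇒ Q<K, forward
Step 1:
                    C           L
  Initial      0.9591     0.01127
  Change      -0.1129     0.03762
  Equil        0.8462     0.04889
  solve Keq expr → x = 0.03762; check Q = 0.08068
Then add 0.1465 M of C.
Step 2:
                    C           L
  Initial      0.9927     0.04889
  Change     -0.05372     0.01791
  Equil         0.939      0.0668
  solve Keq expr → x = 0.01791; check Q = 0.08068
Then remove 0.01718 M of L.
Step 3:
                    C           L
  Initial       0.939     0.04962
  Change     -0.03184     0.01061
  Equil        0.9072     0.06023
  solve Keq expr → x = 0.01061; check Q = 0.08068

Direction: forward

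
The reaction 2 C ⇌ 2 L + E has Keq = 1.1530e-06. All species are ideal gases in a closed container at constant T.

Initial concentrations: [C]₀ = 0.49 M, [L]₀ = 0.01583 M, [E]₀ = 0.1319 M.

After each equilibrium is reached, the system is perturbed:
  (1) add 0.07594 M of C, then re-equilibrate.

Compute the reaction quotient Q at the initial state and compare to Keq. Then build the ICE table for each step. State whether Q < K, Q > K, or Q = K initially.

Q₀ = 1.3766e-04 vs Keq = 1.1530e-06 ⇒ Q>K, reverse
Step 1:
                    C           L           E
  init           0.49     0.01583      0.1319
  Δ            0.0143     -0.0143   -0.007148
  eq           0.5043    0.001533      0.1248
  solve Keq expr → x = -0.007148; check Q = 1.1530e-06
Then add 0.07594 M of C.
Step 2:
                    C           L           E
  init         0.5802    0.001533      0.1248
  Δ       -2.2936e-04  2.2936e-04  1.1468e-04
  eq             0.58    0.001762      0.1249
  solve Keq expr → x = 1.1468e-04; check Q = 1.1530e-06

Q₀ = 1.3766e-04; Q > K (proceeds reverse)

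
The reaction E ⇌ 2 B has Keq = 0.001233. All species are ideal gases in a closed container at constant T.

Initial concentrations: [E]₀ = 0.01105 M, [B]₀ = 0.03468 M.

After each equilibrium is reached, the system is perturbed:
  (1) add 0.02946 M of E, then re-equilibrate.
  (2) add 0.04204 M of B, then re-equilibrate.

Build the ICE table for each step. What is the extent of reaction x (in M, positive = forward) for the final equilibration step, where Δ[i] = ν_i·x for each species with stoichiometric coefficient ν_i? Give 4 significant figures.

x = -0.02031 M

Q₀ = 0.1088 vs Keq = 0.001233 ⇒ Q>K, reverse
Step 1:
                   E          B
  Initial    0.01105    0.03468
  Change     0.01453   -0.02906
  Equil      0.02558   0.005616
  solve Keq expr → x = -0.01453; check Q = 0.001233
Then add 0.02946 M of E.
Step 2:
                   E          B
  Initial    0.05504   0.005616
  Change   -0.001263   0.002527
  Equil      0.05378   0.008143
  solve Keq expr → x = 0.001263; check Q = 0.001233
Then add 0.04204 M of B.
Step 3:
                   E          B
  Initial    0.05378    0.05018
  Change     0.02031   -0.04063
  Equil      0.07409   0.009558
  solve Keq expr → x = -0.02031; check Q = 0.001233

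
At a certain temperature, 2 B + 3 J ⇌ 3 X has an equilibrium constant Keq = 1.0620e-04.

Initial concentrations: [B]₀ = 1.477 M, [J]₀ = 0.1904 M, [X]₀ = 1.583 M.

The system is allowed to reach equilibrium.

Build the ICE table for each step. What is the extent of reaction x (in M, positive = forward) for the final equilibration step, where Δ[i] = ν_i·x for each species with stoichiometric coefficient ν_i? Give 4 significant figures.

Q₀ = 263.4 vs Keq = 1.0620e-04 ⇒ Q>K, reverse
Step 1:
                    B           J           X
  Initial       1.477      0.1904       1.583
  Change       0.9619       1.443      -1.443
  Equil         2.439       1.633      0.1401
  solve Keq expr → x = -0.481; check Q = 1.0620e-04

x = -0.481 M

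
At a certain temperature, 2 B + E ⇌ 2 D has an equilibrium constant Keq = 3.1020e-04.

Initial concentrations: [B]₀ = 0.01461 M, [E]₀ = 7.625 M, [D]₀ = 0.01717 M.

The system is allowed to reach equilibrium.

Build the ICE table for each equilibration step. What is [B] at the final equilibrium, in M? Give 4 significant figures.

Q₀ = 0.1811 vs Keq = 3.1020e-04 ⇒ Q>K, reverse
Step 1:
                    B           E           D
  I           0.01461       7.625     0.01717
  C            0.0157    0.007848     -0.0157
  E           0.03031       7.633    0.001475
  solve Keq expr → x = -0.007848; check Q = 3.1020e-04

[B]_eq = 0.03031 M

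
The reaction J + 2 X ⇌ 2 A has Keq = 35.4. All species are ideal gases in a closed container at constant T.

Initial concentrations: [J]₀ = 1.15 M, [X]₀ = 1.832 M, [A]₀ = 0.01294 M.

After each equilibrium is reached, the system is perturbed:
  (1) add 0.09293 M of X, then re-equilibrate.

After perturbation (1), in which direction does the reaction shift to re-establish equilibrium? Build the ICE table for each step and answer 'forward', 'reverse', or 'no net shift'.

Q₀ = 4.3383e-05 vs Keq = 35.4 ⇒ Q<K, forward
Step 1:
                  J         X         A
  init         1.15     1.832   0.01294
  Δ         -0.7266    -1.453     1.453
  eq         0.4234    0.3787     1.466
  solve Keq expr → x = 0.7266; check Q = 35.4
Then add 0.09293 M of X.
Step 2:
                  J         X         A
  init       0.4234    0.4717     1.466
  Δ        -0.03087  -0.06175   0.06175
  eq         0.3925    0.4099     1.528
  solve Keq expr → x = 0.03087; check Q = 35.4

Direction: forward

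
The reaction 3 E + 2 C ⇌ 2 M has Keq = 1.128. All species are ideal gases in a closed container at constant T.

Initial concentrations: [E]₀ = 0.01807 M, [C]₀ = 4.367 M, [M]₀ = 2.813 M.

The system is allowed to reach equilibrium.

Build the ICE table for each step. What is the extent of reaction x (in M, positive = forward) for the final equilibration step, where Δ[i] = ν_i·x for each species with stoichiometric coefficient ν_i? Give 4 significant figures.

x = -0.1977 M

Q₀ = 7.0323e+04 vs Keq = 1.128 ⇒ Q>K, reverse
Step 1:
                    E           C           M
  Initial     0.01807       4.367       2.813
  Change       0.5932      0.3955     -0.3955
  Equil        0.6113       4.762       2.418
  solve Keq expr → x = -0.1977; check Q = 1.128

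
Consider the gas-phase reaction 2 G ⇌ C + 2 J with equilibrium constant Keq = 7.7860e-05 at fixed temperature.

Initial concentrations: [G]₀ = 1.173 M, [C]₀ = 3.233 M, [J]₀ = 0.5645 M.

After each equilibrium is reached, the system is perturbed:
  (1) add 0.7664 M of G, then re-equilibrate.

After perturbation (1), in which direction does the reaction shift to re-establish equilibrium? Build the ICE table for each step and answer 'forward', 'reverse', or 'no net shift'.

Q₀ = 0.7488 vs Keq = 7.7860e-05 ⇒ Q>K, reverse
Step 1:
                  G         C         J
  I           1.173     3.233    0.5645
  C          0.5556   -0.2778   -0.5556
  E           1.729     2.955  0.008873
  solve Keq expr → x = -0.2778; check Q = 7.7860e-05
Then add 0.7664 M of G.
Step 2:
                  G         C         J
  I           2.495     2.955  0.008873
  C        -0.00391  0.001955   0.00391
  E           2.491     2.957   0.01278
  solve Keq expr → x = 0.001955; check Q = 7.7860e-05

Direction: forward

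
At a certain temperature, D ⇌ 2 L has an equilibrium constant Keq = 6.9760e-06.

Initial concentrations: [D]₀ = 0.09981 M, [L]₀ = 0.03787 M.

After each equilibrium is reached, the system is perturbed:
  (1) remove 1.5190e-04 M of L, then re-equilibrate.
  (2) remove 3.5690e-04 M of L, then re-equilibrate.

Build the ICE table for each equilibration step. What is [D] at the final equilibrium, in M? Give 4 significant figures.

[D]_eq = 0.118 M

Q₀ = 0.01437 vs Keq = 6.9760e-06 ⇒ Q>K, reverse
Step 1:
                  D         L
  init      0.09981   0.03787
  Δ         0.01848  -0.03696
  eq         0.1183 9.0840e-04
  solve Keq expr → x = -0.01848; check Q = 6.9760e-06
Then remove 1.5190e-04 M of L.
Step 2:
                  D         L
  init       0.1183 7.5650e-04
  Δ       -7.5804e-05 1.5161e-04
  eq         0.1182 9.0811e-04
  solve Keq expr → x = 7.5804e-05; check Q = 6.9760e-06
Then remove 3.5690e-04 M of L.
Step 3:
                  D         L
  init       0.1182 5.5121e-04
  Δ       -1.7811e-04 3.5622e-04
  eq          0.118 9.0743e-04
  solve Keq expr → x = 1.7811e-04; check Q = 6.9760e-06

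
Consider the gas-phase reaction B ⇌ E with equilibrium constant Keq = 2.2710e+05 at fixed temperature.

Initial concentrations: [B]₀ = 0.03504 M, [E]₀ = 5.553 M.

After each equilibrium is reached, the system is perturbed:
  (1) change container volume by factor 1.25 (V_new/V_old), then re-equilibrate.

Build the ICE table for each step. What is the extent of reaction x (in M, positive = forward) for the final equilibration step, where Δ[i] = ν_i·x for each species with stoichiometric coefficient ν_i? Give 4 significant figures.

x = 0 M

Q₀ = 158.5 vs Keq = 2.2710e+05 ⇒ Q<K, forward
Step 1:
                    B           E
  Initial     0.03504       5.553
  Change     -0.03502     0.03502
  Equil    2.4606e-05       5.588
  solve Keq expr → x = 0.03502; check Q = 2.2710e+05
Then change container volume by factor 1.25 (V_new/V_old).
Step 2:
                    B           E
  Initial  1.9685e-05        4.47
  Change            0           0
  Equil    1.9685e-05        4.47
  solve Keq expr → x = 0; check Q = 2.2710e+05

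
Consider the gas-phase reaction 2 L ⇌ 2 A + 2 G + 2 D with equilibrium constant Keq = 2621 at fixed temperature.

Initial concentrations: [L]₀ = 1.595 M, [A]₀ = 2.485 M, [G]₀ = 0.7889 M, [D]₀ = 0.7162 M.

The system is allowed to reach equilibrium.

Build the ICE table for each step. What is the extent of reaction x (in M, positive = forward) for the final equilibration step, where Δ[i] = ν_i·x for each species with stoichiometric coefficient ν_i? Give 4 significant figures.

x = 0.6441 M

Q₀ = 0.7749 vs Keq = 2621 ⇒ Q<K, forward
Step 1:
                  L         A         G         D
  Initial     1.595     2.485    0.7889    0.7162
  Change     -1.288     1.288     1.288     1.288
  Equil      0.3068     3.773     2.077     2.004
  solve Keq expr → x = 0.6441; check Q = 2621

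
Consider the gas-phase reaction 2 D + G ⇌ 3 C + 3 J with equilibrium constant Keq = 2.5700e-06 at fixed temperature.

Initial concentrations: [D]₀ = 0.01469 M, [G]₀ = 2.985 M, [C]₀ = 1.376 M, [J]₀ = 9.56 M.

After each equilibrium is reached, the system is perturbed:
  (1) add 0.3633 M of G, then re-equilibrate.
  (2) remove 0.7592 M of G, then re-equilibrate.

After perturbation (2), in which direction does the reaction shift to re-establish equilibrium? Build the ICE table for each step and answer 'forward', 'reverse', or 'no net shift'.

Direction: reverse

Q₀ = 3.5338e+06 vs Keq = 2.5700e-06 ⇒ Q>K, reverse
Step 1:
                   D          G          C          J
  I          0.01469      2.985      1.376       9.56
  C           0.9157     0.4579     -1.374     -1.374
  E           0.9304      3.443   0.002408      8.186
  solve Keq expr → x = -0.4579; check Q = 2.5700e-06
Then add 0.3633 M of G.
Step 2:
                   D          G          C          J
  I           0.9304      3.806   0.002408      8.186
  C       -5.4502e-05 -2.7251e-05 8.1753e-05 8.1753e-05
  E           0.9304      3.806    0.00249      8.186
  solve Keq expr → x = 2.7251e-05; check Q = 2.5700e-06
Then remove 0.7592 M of G.
Step 3:
                   D          G          C          J
  I           0.9304      3.047    0.00249      8.186
  C       1.1846e-04 5.9230e-05 -1.7769e-04 -1.7769e-04
  E           0.9305      3.047   0.002312      8.186
  solve Keq expr → x = -5.9230e-05; check Q = 2.5700e-06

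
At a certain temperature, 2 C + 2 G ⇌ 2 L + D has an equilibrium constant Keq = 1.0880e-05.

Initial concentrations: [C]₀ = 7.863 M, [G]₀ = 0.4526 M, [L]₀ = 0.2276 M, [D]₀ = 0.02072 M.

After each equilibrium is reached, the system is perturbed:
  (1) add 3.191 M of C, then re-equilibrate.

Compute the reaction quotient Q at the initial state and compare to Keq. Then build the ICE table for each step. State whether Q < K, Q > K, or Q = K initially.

Q₀ = 8.4748e-05 vs Keq = 1.0880e-05 ⇒ Q>K, reverse
Step 1:
                    C           G           L           D
  I             7.863      0.4526      0.2276     0.02072
  C           0.03299     0.03299    -0.03299     -0.0165
  E             7.896      0.4856      0.1946    0.004223
  solve Keq expr → x = -0.0165; check Q = 1.0880e-05
Then add 3.191 M of C.
Step 2:
                    C           G           L           D
  I             11.09      0.4856      0.1946    0.004223
  C         -0.006677   -0.006677    0.006677    0.003338
  E             11.08      0.4789      0.2013    0.007562
  solve Keq expr → x = 0.003338; check Q = 1.0880e-05

Q₀ = 8.4748e-05; Q > K (proceeds reverse)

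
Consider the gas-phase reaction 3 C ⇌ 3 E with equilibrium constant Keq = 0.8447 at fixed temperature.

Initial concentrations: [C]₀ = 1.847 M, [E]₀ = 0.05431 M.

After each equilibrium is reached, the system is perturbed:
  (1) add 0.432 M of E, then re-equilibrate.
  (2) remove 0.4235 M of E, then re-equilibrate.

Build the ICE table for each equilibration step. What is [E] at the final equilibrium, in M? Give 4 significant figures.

Q₀ = 2.5424e-05 vs Keq = 0.8447 ⇒ Q<K, forward
Step 1:
                  C         E
  I           1.847   0.05431
  C         -0.8696    0.8696
  E          0.9774    0.9239
  solve Keq expr → x = 0.2899; check Q = 0.8447
Then add 0.432 M of E.
Step 2:
                  C         E
  I          0.9774     1.356
  C          0.2221   -0.2221
  E           1.199     1.134
  solve Keq expr → x = -0.07402; check Q = 0.8447
Then remove 0.4235 M of E.
Step 3:
                  C         E
  I           1.199    0.7103
  C         -0.2177    0.2177
  E          0.9818    0.9281
  solve Keq expr → x = 0.07257; check Q = 0.8447

[E]_eq = 0.9281 M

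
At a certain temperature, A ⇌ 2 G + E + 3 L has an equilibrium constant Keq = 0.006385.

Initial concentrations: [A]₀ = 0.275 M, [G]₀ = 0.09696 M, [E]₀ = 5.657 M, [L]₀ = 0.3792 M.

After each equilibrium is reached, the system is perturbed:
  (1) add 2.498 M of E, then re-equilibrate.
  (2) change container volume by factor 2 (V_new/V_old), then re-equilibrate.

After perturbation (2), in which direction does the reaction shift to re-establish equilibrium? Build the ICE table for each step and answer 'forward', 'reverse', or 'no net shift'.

Q₀ = 0.01054 vs Keq = 0.006385 ⇒ Q>K, reverse
Step 1:
                    A           G           E           L
  I             0.275     0.09696       5.657      0.3792
  C          0.006903    -0.01381   -0.006903    -0.02071
  E            0.2819     0.08315        5.65      0.3585
  solve Keq expr → x = -0.006903; check Q = 0.006385
Then add 2.498 M of E.
Step 2:
                    A           G           E           L
  I            0.2819     0.08315       8.148      0.3585
  C          0.004565   -0.009131   -0.004565     -0.0137
  E            0.2865     0.07402       8.144      0.3448
  solve Keq expr → x = -0.004565; check Q = 0.006385
Then change container volume by factor 2 (V_new/V_old).
Step 3:
                    A           G           E           L
  I            0.1432     0.03701       4.072      0.1724
  C          -0.03043     0.06085     0.03043     0.09128
  E            0.1128     0.09787       4.102      0.2637
  solve Keq expr → x = 0.03043; check Q = 0.006385

Direction: forward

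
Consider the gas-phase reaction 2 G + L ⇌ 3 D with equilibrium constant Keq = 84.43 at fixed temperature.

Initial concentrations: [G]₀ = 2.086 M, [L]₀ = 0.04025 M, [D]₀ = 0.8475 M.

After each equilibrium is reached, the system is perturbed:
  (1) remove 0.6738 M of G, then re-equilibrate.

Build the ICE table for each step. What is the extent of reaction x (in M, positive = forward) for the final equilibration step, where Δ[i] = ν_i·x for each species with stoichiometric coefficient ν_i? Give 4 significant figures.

x = -0.003057 M

Q₀ = 3.476 vs Keq = 84.43 ⇒ Q<K, forward
Step 1:
                  G         L         D
  I           2.086   0.04025    0.8475
  C        -0.07531  -0.03765     0.113
  E           2.011  0.002596    0.9605
  solve Keq expr → x = 0.03765; check Q = 84.43
Then remove 0.6738 M of G.
Step 2:
                  G         L         D
  I           1.337  0.002596    0.9605
  C        0.006115  0.003057 -0.009172
  E           1.343  0.005653    0.9513
  solve Keq expr → x = -0.003057; check Q = 84.43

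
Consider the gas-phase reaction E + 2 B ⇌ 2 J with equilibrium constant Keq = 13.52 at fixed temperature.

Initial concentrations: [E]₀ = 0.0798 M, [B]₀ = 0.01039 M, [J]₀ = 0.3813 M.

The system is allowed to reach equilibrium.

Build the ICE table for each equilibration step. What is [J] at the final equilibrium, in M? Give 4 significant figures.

Q₀ = 1.6877e+04 vs Keq = 13.52 ⇒ Q>K, reverse
Step 1:
                   E          B          J
  Initial     0.0798    0.01039     0.3813
  Change     0.07487     0.1497    -0.1497
  Equil       0.1547     0.1601     0.2316
  solve Keq expr → x = -0.07487; check Q = 13.52

[J]_eq = 0.2316 M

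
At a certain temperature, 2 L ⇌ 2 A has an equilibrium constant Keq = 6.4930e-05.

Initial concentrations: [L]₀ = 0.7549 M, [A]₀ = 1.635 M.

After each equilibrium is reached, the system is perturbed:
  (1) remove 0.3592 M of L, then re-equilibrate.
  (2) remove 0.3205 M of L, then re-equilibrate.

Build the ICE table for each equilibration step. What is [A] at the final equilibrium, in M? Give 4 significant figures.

Q₀ = 4.691 vs Keq = 6.4930e-05 ⇒ Q>K, reverse
Step 1:
                  L         A
  I          0.7549     1.635
  C           1.616    -1.616
  E           2.371    0.0191
  solve Keq expr → x = -0.8079; check Q = 6.4930e-05
Then remove 0.3592 M of L.
Step 2:
                  L         A
  I           2.012    0.0191
  C        0.002871 -0.002871
  E           2.014   0.01623
  solve Keq expr → x = -0.001436; check Q = 6.4930e-05
Then remove 0.3205 M of L.
Step 3:
                  L         A
  I           1.694   0.01623
  C        0.002562 -0.002562
  E           1.697   0.01367
  solve Keq expr → x = -0.001281; check Q = 6.4930e-05

[A]_eq = 0.01367 M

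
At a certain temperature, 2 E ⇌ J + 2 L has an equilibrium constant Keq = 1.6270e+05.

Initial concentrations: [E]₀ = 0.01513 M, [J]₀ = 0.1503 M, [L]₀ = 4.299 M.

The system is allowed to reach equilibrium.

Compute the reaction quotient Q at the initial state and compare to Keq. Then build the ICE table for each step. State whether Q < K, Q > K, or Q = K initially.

Q₀ = 1.2134e+04; Q < K (proceeds forward)

Q₀ = 1.2134e+04 vs Keq = 1.6270e+05 ⇒ Q<K, forward
Step 1:
                    E           J           L
  I           0.01513      0.1503       4.299
  C          -0.01091    0.005457     0.01091
  E          0.004217      0.1558        4.31
  solve Keq expr → x = 0.005457; check Q = 1.6270e+05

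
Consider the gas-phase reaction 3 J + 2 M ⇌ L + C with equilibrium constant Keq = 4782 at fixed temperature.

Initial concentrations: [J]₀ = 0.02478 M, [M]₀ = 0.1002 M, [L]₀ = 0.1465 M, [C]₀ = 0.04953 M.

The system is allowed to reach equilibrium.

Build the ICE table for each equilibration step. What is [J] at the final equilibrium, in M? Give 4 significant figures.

[J]_eq = 0.04568 M

Q₀ = 4.7497e+04 vs Keq = 4782 ⇒ Q>K, reverse
Step 1:
                   J          M          L          C
  init       0.02478     0.1002     0.1465    0.04953
  Δ           0.0209    0.01394  -0.006968  -0.006968
  eq         0.04568     0.1141     0.1395    0.04256
  solve Keq expr → x = -0.006968; check Q = 4782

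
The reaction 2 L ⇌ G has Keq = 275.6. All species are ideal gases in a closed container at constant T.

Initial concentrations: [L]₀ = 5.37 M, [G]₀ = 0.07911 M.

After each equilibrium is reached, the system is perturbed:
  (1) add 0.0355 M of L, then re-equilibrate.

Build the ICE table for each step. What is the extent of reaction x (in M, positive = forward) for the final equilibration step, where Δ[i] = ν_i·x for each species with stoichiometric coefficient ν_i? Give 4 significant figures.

Q₀ = 0.002743 vs Keq = 275.6 ⇒ Q<K, forward
Step 1:
                    L           G
  Initial        5.37     0.07911
  Change       -5.271       2.635
  Equil       0.09924       2.714
  solve Keq expr → x = 2.635; check Q = 275.6
Then add 0.0355 M of L.
Step 2:
                    L           G
  Initial      0.1347       2.714
  Change     -0.03518     0.01759
  Equil       0.09957       2.732
  solve Keq expr → x = 0.01759; check Q = 275.6

x = 0.01759 M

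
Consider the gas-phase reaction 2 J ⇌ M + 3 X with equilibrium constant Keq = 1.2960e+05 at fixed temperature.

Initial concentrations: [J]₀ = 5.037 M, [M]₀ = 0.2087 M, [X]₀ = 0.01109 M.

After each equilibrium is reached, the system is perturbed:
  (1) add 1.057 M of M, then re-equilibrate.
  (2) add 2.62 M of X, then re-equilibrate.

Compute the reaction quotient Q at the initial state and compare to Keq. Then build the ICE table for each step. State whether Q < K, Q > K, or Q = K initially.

Q₀ = 1.1219e-08 vs Keq = 1.2960e+05 ⇒ Q<K, forward
Step 1:
                    J           M           X
  init          5.037      0.2087     0.01109
  Δ            -4.945       2.472       7.417
  eq          0.09209       2.681       7.428
  solve Keq expr → x = 2.472; check Q = 1.2960e+05
Then add 1.057 M of M.
Step 2:
                    J           M           X
  init        0.09209       3.738       7.428
  Δ             0.016   -0.008002    -0.02401
  eq           0.1081        3.73       7.404
  solve Keq expr → x = -0.008002; check Q = 1.2960e+05
Then add 2.62 M of X.
Step 3:
                    J           M           X
  init         0.1081        3.73       10.02
  Δ           0.05925    -0.02963    -0.08888
  eq           0.1673       3.701       9.936
  solve Keq expr → x = -0.02963; check Q = 1.2960e+05

Q₀ = 1.1219e-08; Q < K (proceeds forward)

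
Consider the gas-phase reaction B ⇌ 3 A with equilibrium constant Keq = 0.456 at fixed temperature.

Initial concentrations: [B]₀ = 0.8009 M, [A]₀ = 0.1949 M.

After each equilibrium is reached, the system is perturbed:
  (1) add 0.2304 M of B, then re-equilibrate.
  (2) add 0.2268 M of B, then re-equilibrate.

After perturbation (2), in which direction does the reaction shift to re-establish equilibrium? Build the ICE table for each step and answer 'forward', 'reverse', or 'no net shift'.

Q₀ = 0.009244 vs Keq = 0.456 ⇒ Q<K, forward
Step 1:
                   B          A
  Initial     0.8009     0.1949
  Change     -0.1566     0.4699
  Equil       0.6443     0.6648
  solve Keq expr → x = 0.1566; check Q = 0.456
Then add 0.2304 M of B.
Step 2:
                   B          A
  Initial     0.8747     0.6648
  Change    -0.02172    0.06517
  Equil       0.8529       0.73
  solve Keq expr → x = 0.02172; check Q = 0.456
Then add 0.2268 M of B.
Step 3:
                   B          A
  Initial       1.08       0.73
  Change    -0.01839    0.05518
  Equil        1.061     0.7851
  solve Keq expr → x = 0.01839; check Q = 0.456

Direction: forward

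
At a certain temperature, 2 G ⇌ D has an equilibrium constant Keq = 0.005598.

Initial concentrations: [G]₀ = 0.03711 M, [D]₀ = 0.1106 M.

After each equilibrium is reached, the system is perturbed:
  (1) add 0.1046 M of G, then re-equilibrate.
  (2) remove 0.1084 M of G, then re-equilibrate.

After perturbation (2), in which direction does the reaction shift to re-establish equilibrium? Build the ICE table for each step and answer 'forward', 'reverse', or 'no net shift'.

Direction: reverse

Q₀ = 80.31 vs Keq = 0.005598 ⇒ Q>K, reverse
Step 1:
                    G           D
  init        0.03711      0.1106
  Δ            0.2205     -0.1102
  eq           0.2576  3.7138e-04
  solve Keq expr → x = -0.1102; check Q = 0.005598
Then add 0.1046 M of G.
Step 2:
                    G           D
  init         0.3622  3.7138e-04
  Δ       -7.1994e-04  3.5997e-04
  eq           0.3614  7.3135e-04
  solve Keq expr → x = 3.5997e-04; check Q = 0.005598
Then remove 0.1084 M of G.
Step 3:
                    G           D
  init          0.253  7.3135e-04
  Δ        7.4157e-04 -3.7079e-04
  eq           0.2538  3.6056e-04
  solve Keq expr → x = -3.7079e-04; check Q = 0.005598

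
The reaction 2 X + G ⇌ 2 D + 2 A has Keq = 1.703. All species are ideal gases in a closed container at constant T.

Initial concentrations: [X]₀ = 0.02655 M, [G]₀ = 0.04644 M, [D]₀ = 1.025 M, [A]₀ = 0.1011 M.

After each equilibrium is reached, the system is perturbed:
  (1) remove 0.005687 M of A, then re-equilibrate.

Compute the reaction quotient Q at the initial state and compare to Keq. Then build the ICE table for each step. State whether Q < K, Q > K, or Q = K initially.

Q₀ = 328; Q > K (proceeds reverse)

Q₀ = 328 vs Keq = 1.703 ⇒ Q>K, reverse
Step 1:
                    X           G           D           A
  init        0.02655     0.04644       1.025      0.1011
  Δ           0.06574     0.03287    -0.06574    -0.06574
  eq          0.09229     0.07931      0.9593     0.03536
  solve Keq expr → x = -0.03287; check Q = 1.703
Then remove 0.005687 M of A.
Step 2:
                    X           G           D           A
  init        0.09229     0.07931      0.9593     0.02967
  Δ         -0.003728   -0.001864    0.003728    0.003728
  eq          0.08856     0.07745       0.963      0.0334
  solve Keq expr → x = 0.001864; check Q = 1.703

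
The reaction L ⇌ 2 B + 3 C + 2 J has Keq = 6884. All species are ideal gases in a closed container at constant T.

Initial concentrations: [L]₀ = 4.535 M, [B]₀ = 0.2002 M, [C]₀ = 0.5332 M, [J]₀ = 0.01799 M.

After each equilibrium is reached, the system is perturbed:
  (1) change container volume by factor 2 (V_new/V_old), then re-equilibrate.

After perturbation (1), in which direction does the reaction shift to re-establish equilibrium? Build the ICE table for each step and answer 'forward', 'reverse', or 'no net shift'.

Direction: forward

Q₀ = 4.3359e-07 vs Keq = 6884 ⇒ Q<K, forward
Step 1:
                   L          B          C          J
  Initial      4.535     0.2002     0.5332    0.01799
  Change      -1.624      3.248      4.872      3.248
  Equil        2.911      3.448      5.406      3.266
  solve Keq expr → x = 1.624; check Q = 6884
Then change container volume by factor 2 (V_new/V_old).
Step 2:
                   L          B          C          J
  Initial      1.455      1.724      2.703      1.633
  Change     -0.5896      1.179      1.769      1.179
  Equil       0.8659      2.903      4.472      2.812
  solve Keq expr → x = 0.5896; check Q = 6884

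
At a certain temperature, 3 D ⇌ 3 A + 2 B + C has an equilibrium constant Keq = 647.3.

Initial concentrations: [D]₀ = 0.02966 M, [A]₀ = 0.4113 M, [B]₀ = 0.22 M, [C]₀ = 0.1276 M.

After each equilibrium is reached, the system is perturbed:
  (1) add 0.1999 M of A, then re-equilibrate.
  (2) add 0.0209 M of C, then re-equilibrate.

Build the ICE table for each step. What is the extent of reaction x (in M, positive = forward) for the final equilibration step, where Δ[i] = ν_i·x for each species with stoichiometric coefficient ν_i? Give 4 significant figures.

x = -2.1780e-04 M

Q₀ = 16.47 vs Keq = 647.3 ⇒ Q<K, forward
Step 1:
                    D           A           B           C
  init        0.02966      0.4113        0.22      0.1276
  Δ          -0.01998     0.01998     0.01332    0.006661
  eq         0.009676      0.4313      0.2333      0.1343
  solve Keq expr → x = 0.006661; check Q = 647.3
Then add 0.1999 M of A.
Step 2:
                    D           A           B           C
  init       0.009676      0.6312      0.2333      0.1343
  Δ          0.004227   -0.004227   -0.002818   -0.001409
  eq           0.0139       0.627      0.2305      0.1329
  solve Keq expr → x = -0.001409; check Q = 647.3
Then add 0.0209 M of C.
Step 3:
                    D           A           B           C
  init         0.0139       0.627      0.2305      0.1538
  Δ        6.5339e-04 -6.5339e-04 -4.3560e-04 -2.1780e-04
  eq          0.01456      0.6263      0.2301      0.1535
  solve Keq expr → x = -2.1780e-04; check Q = 647.3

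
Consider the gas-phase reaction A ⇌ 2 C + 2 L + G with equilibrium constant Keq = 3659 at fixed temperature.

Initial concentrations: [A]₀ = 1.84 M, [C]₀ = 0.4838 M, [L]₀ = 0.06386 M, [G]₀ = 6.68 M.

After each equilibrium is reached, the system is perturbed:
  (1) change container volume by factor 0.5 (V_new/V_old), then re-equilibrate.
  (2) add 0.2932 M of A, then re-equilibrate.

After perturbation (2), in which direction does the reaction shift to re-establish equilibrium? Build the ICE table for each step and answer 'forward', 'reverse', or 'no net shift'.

Direction: forward

Q₀ = 0.003465 vs Keq = 3659 ⇒ Q<K, forward
Step 1:
                   A          C          L          G
  Initial       1.84     0.4838    0.06386       6.68
  Change       -1.55      3.101      3.101       1.55
  Equil       0.2895      3.585      3.165       8.23
  solve Keq expr → x = 1.55; check Q = 3659
Then change container volume by factor 0.5 (V_new/V_old).
Step 2:
                   A          C          L          G
  Initial      0.579       7.17       6.33      16.46
  Change       1.121     -2.242     -2.242     -1.121
  Equil          1.7      4.927      4.087      15.34
  solve Keq expr → x = -1.121; check Q = 3659
Then add 0.2932 M of A.
Step 3:
                   A          C          L          G
  Initial      1.993      4.927      4.087      15.34
  Change    -0.06802      0.136      0.136    0.06802
  Equil        1.925      5.063      4.223      15.41
  solve Keq expr → x = 0.06802; check Q = 3659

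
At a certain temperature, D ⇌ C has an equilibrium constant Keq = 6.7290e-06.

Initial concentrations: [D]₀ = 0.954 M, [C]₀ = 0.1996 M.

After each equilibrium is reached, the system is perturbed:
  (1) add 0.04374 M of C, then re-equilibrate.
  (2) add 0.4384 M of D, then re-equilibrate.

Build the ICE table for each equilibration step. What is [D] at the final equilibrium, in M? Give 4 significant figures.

[D]_eq = 1.636 M

Q₀ = 0.2092 vs Keq = 6.7290e-06 ⇒ Q>K, reverse
Step 1:
                    D           C
  I             0.954      0.1996
  C            0.1996     -0.1996
  E             1.154  7.7625e-06
  solve Keq expr → x = -0.1996; check Q = 6.7290e-06
Then add 0.04374 M of C.
Step 2:
                    D           C
  I             1.154     0.04375
  C           0.04374    -0.04374
  E             1.197  8.0568e-06
  solve Keq expr → x = -0.04374; check Q = 6.7290e-06
Then add 0.4384 M of D.
Step 3:
                    D           C
  I             1.636  8.0568e-06
  C       -2.9500e-06  2.9500e-06
  E             1.636  1.1007e-05
  solve Keq expr → x = 2.9500e-06; check Q = 6.7290e-06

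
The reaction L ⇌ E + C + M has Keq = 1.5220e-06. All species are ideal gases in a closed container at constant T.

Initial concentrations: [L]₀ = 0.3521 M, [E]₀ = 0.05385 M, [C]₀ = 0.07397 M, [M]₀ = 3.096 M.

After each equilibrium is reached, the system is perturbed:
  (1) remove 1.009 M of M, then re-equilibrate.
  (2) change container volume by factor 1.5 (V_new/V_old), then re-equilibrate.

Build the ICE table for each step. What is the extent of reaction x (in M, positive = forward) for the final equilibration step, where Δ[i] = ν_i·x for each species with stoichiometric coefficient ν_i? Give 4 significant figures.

Q₀ = 0.03502 vs Keq = 1.5220e-06 ⇒ Q>K, reverse
Step 1:
                  L         E         C         M
  init       0.3521   0.05385   0.07397     3.096
  Δ         0.05384  -0.05384  -0.05384  -0.05384
  eq         0.4059 1.0089e-05   0.02013     3.042
  solve Keq expr → x = -0.05384; check Q = 1.5220e-06
Then remove 1.009 M of M.
Step 2:
                  L         E         C         M
  init       0.4059 1.0089e-05   0.02013     2.033
  Δ       -5.0029e-06 5.0029e-06 5.0029e-06 5.0029e-06
  eq         0.4059 1.5092e-05   0.02014     2.033
  solve Keq expr → x = 5.0029e-06; check Q = 1.5220e-06
Then change container volume by factor 1.5 (V_new/V_old).
Step 3:
                  L         E         C         M
  init       0.2706 1.0061e-05   0.01342     1.355
  Δ       -1.2554e-05 1.2554e-05 1.2554e-05 1.2554e-05
  eq         0.2706 2.2615e-05   0.01344     1.355
  solve Keq expr → x = 1.2554e-05; check Q = 1.5220e-06

x = 1.2554e-05 M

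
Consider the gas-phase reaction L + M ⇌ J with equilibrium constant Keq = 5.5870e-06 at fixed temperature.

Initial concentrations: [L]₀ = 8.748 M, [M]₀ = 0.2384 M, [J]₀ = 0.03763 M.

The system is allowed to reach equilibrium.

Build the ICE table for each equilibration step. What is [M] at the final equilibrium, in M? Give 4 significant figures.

[M]_eq = 0.276 M

Q₀ = 0.01804 vs Keq = 5.5870e-06 ⇒ Q>K, reverse
Step 1:
                   L          M          J
  I            8.748     0.2384    0.03763
  C          0.03762    0.03762   -0.03762
  E            8.786      0.276 1.3548e-05
  solve Keq expr → x = -0.03762; check Q = 5.5870e-06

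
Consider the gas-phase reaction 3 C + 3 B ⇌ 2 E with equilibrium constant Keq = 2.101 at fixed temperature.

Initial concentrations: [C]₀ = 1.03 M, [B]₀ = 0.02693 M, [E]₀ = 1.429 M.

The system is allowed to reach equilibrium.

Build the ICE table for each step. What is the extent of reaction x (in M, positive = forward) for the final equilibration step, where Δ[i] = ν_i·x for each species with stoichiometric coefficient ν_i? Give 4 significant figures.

x = -0.1699 M

Q₀ = 9.5685e+04 vs Keq = 2.101 ⇒ Q>K, reverse
Step 1:
                    C           B           E
  Initial        1.03     0.02693       1.429
  Change       0.5098      0.5098     -0.3399
  Equil          1.54      0.5367       1.089
  solve Keq expr → x = -0.1699; check Q = 2.101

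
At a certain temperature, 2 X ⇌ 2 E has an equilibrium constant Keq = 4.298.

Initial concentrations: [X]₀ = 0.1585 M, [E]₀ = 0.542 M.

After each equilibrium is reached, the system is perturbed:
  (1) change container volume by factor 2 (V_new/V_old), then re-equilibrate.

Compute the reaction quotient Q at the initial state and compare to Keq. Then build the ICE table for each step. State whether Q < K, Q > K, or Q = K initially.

Q₀ = 11.69; Q > K (proceeds reverse)

Q₀ = 11.69 vs Keq = 4.298 ⇒ Q>K, reverse
Step 1:
                  X         E
  init       0.1585     0.542
  Δ         0.06944  -0.06944
  eq         0.2279    0.4726
  solve Keq expr → x = -0.03472; check Q = 4.298
Then change container volume by factor 2 (V_new/V_old).
Step 2:
                  X         E
  init        0.114    0.2363
  Δ               0         0
  eq          0.114    0.2363
  solve Keq expr → x = 0; check Q = 4.298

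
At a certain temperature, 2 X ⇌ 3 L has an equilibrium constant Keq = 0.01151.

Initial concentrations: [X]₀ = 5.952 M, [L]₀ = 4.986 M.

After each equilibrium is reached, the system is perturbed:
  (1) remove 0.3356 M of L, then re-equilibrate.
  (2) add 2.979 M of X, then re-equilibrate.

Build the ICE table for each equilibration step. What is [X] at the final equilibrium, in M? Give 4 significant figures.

Q₀ = 3.499 vs Keq = 0.01151 ⇒ Q>K, reverse
Step 1:
                    X           L
  init          5.952       4.986
  Δ              2.69      -4.035
  eq            8.642      0.9508
  solve Keq expr → x = -1.345; check Q = 0.01151
Then remove 0.3356 M of L.
Step 2:
                    X           L
  init          8.642      0.6152
  Δ           -0.2133      0.3199
  eq            8.429      0.9351
  solve Keq expr → x = 0.1066; check Q = 0.01151
Then add 2.979 M of X.
Step 3:
                    X           L
  init          11.41      0.9351
  Δ           -0.1334      0.2001
  eq            11.27       1.135
  solve Keq expr → x = 0.0667; check Q = 0.01151

[X]_eq = 11.27 M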